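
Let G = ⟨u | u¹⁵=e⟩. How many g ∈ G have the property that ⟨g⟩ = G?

G is cyclic of order 15. An element generates G iff its order is 15, and a cyclic group of order 15 has exactly φ(15) = 8 such elements.

Answer: 8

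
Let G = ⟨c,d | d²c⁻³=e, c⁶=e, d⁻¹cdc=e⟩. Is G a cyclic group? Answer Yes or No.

Every cyclic group is abelian. But c·d = cd while d·c = c²d⁻¹, so c·d ≠ d·c and G is not abelian. Hence G is not cyclic.

Answer: No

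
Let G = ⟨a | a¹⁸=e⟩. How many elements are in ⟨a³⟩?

|⟨a³⟩| equals the order of a³. Compute successive powers until reaching e:
  (a³)¹ = a³, (a³)² = a⁶, (a³)³ = a⁹, (a³)⁴ = a¹², (a³)⁵ = a¹⁵, (a³)⁶ = e.
The smallest positive k with (a³)ᵏ = e is 6, so |⟨a³⟩| = 6.

Answer: 6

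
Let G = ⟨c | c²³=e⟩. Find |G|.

G is generated by a single element, so G is cyclic. The relator gives c²³ = e and no smaller power is forced to be e, so the 23 powers {c, e, c², c³, c⁴, c⁵, c⁶, c⁷, c⁸, c⁹, c²², c²¹, c²⁰, c¹², c¹³, c¹¹, c¹⁰, c¹⁴, c¹⁵, c¹⁶, c¹⁷, c¹⁸, c¹⁹} are distinct. Hence |G| = 23.

Answer: 23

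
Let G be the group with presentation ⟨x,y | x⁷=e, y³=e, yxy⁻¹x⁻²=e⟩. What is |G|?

Enumerate words in the generators, reducing via the relations: the distinct elements are
  {e, x, y, xy, x², x³, x⁴, x⁵, x⁶, y², xy², x²y, x³y, x⁴y, x⁵y, x⁶y, x²y², x³y², x⁴y², x⁵y², x⁶y²}.
No further products give new elements, so |G| = 21.

Answer: 21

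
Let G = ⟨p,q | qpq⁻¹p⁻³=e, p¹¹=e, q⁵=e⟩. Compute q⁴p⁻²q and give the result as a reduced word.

Multiply left to right, reducing at each step:
  (q⁴) · p⁻² = p³q⁴
  (p³q⁴) · q = p³

Answer: p³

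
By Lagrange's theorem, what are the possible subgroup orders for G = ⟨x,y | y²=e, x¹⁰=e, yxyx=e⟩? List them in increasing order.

|G| = 20 = 2² · 5. By Lagrange's theorem the order of any subgroup divides 20; the divisors of 20 are 1, 2, 4, 5, 10, 20.

Answer: 1, 2, 4, 5, 10, 20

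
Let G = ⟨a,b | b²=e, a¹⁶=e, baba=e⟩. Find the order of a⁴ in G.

Compute successive powers until reaching e:
  (a⁴)¹ = a⁴, (a⁴)² = a⁸, (a⁴)³ = a¹², (a⁴)⁴ = e.
The smallest positive k with (a⁴)ᵏ = e is 4.

Answer: 4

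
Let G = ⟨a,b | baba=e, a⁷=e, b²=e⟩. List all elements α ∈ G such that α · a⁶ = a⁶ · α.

⟨a⁶⟩ ⊆ C_G(a⁶) since powers of a⁶ commute with a⁶; so |C_G(a⁶)| ≥ |⟨a⁶⟩| = 7.
By orbit–stabilizer, |C_G(a⁶)| = |G| / |conj. class of a⁶| = 14 / 2 = 7.
The 7 elements commuting with a⁶ are {e, a, a², a³, a⁴, a⁵, a⁶}.

Answer: {e, a, a², a³, a⁴, a⁵, a⁶}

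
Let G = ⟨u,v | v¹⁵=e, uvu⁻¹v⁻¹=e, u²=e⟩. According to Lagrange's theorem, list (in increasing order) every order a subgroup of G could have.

|G| = 30 = 2 · 3 · 5. By Lagrange's theorem the order of any subgroup divides 30; the divisors of 30 are 1, 2, 3, 5, 6, 10, 15, 30.

Answer: 1, 2, 3, 5, 6, 10, 15, 30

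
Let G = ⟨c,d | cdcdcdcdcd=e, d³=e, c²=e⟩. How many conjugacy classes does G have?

The conjugacy classes (representative and size) are:
  [e] (size 1), [cdcd²cdcd²c] (size 15), [dcdcd²c] (size 20), [cd²cd²c] (size 12), [d²cdcd²] (size 12).
Class equation: 1 + 15 + 20 + 12 + 12 = 60 = |G|. So G has 5 conjugacy classes.

Answer: 5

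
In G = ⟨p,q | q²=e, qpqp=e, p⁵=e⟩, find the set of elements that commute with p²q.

⟨p²q⟩ ⊆ C_G(p²q) since powers of p²q commute with p²q; so |C_G(p²q)| ≥ |⟨p²q⟩| = 2.
By orbit–stabilizer, |C_G(p²q)| = |G| / |conj. class of p²q| = 10 / 5 = 2.
The 2 elements commuting with p²q are {e, p²q}.

Answer: {e, p²q}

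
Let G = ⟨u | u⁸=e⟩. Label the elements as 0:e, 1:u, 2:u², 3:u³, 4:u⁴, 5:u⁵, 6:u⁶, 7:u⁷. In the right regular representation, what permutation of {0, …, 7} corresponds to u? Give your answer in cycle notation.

(0 1 2 3 4 5 6 7)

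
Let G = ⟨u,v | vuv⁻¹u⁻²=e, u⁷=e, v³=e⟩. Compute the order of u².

Compute successive powers until reaching e:
  (u²)¹ = u², (u²)² = u⁴, (u²)³ = u⁶, (u²)⁴ = u, (u²)⁵ = u³, (u²)⁶ = u⁵, (u²)⁷ = e.
The smallest positive k with (u²)ᵏ = e is 7.

Answer: 7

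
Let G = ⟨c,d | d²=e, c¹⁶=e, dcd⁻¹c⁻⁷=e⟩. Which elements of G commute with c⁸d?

⟨c⁸d⟩ ⊆ C_G(c⁸d) since powers of c⁸d commute with c⁸d; so |C_G(c⁸d)| ≥ |⟨c⁸d⟩| = 2.
By orbit–stabilizer, |C_G(c⁸d)| = |G| / |conj. class of c⁸d| = 32 / 8 = 4.
The 4 elements commuting with c⁸d are {e, c⁸, d, c⁸d}.

Answer: {e, c⁸, d, c⁸d}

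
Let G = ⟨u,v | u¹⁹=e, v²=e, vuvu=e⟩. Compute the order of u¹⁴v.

Compute successive powers until reaching e:
  (u¹⁴v)¹ = u¹⁴v, (u¹⁴v)² = e.
The smallest positive k with (u¹⁴v)ᵏ = e is 2.

Answer: 2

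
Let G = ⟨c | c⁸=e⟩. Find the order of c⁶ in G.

Compute successive powers until reaching e:
  (c⁶)¹ = c⁶, (c⁶)² = c⁴, (c⁶)³ = c², (c⁶)⁴ = e.
The smallest positive k with (c⁶)ᵏ = e is 4.

Answer: 4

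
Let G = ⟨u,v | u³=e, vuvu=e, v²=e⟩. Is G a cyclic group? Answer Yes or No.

Every cyclic group is abelian. But u·v = uv while v·u = u²v, so u·v ≠ v·u and G is not abelian. Hence G is not cyclic.

Answer: No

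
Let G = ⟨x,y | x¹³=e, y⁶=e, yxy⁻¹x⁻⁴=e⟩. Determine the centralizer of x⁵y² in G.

⟨x⁵y²⟩ ⊆ C_G(x⁵y²) since powers of x⁵y² commute with x⁵y²; so |C_G(x⁵y²)| ≥ |⟨x⁵y²⟩| = 3.
By orbit–stabilizer, |C_G(x⁵y²)| = |G| / |conj. class of x⁵y²| = 78 / 13 = 6.
The 6 elements commuting with x⁵y² are {e, xy, x³y⁵, x⁵y², x⁷y⁴, x⁸y³}.

Answer: {e, xy, x³y⁵, x⁵y², x⁷y⁴, x⁸y³}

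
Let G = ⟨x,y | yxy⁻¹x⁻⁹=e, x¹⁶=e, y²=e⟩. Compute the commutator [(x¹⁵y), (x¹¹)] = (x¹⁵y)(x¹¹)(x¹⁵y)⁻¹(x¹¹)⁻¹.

[(x¹⁵y), (x¹¹)] = (x¹⁵y)·(x¹¹)·(x¹⁵y)⁻¹·(x¹¹)⁻¹.
  (x¹⁵y) · (x¹¹) = x²y
  (x²y) · (x⁹y) = x³
  (x³) · (x⁵) = x⁸

Answer: x⁸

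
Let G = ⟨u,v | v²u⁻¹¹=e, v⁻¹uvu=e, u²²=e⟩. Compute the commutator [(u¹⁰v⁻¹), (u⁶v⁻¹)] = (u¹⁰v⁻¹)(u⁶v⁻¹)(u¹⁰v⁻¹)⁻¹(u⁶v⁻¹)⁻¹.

[(u¹⁰v⁻¹), (u⁶v⁻¹)] = (u¹⁰v⁻¹)·(u⁶v⁻¹)·(u¹⁰v⁻¹)⁻¹·(u⁶v⁻¹)⁻¹.
  (u¹⁰v⁻¹) · (u⁶v⁻¹) = u¹⁵
  (u¹⁵) · (u¹⁰v) = u³v
  (u³v) · (u⁶v) = u⁸

Answer: u⁸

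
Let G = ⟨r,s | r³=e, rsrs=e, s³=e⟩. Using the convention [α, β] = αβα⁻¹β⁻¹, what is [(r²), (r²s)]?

[(r²), (r²s)] = (r²)·(r²s)·(r²)⁻¹·(r²s)⁻¹.
  (r²) · (r²s) = rs
  (rs) · r = s²
  (s²) · (s²r) = r²s²

Answer: r²s²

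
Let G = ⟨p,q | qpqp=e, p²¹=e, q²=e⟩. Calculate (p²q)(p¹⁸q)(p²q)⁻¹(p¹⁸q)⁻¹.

[(p²q), (p¹⁸q)] = (p²q)·(p¹⁸q)·(p²q)⁻¹·(p¹⁸q)⁻¹.
  (p²q) · (p¹⁸q) = p⁵
  (p⁵) · (p²q) = p⁷q
  (p⁷q) · (p¹⁸q) = p¹⁰

Answer: p¹⁰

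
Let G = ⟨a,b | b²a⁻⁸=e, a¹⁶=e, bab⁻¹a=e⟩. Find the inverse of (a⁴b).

The order of (a⁴b) is 4 (smallest k with (a⁴b)ᵏ = e), so (a⁴b)⁻¹ = (a⁴b)³ = a⁴b⁻¹.
Check: (a⁴b) · (a⁴b⁻¹) → (a⁴b) · a⁴ = b;   b · b⁻¹ = e, giving e as required.

Answer: a⁴b⁻¹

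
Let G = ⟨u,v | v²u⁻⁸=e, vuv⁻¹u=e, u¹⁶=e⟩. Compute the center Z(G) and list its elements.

An element z ∈ Z(G) iff z commutes with every generator.
For example u⁸ is central: (u⁸)·u = u⁹ = u·(u⁸); (u⁸)·v = v⁻¹ = v·(u⁸).
Whereas u ∉ Z(G) since u·v = uv ≠ u⁷v⁻¹ = v·u.
Checking each of the 32 elements this way gives Z(G) = {e, u⁸}, of order 2.

Answer: {e, u⁸}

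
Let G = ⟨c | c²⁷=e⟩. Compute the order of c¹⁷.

Compute successive powers until reaching e:
  (c¹⁷)¹ = c¹⁷, (c¹⁷)² = c⁷, (c¹⁷)³ = c²⁴, (c¹⁷)⁴ = c¹⁴, (c¹⁷)⁵ = c⁴, (c¹⁷)⁶ = c²¹, (c¹⁷)⁷ = c¹¹, (c¹⁷)⁸ = c, (c¹⁷)⁹ = c¹⁸, (c¹⁷)¹⁰ = c⁸, (c¹⁷)¹¹ = c²⁵, (c¹⁷)¹² = c¹⁵, (c¹⁷)¹³ = c⁵, (c¹⁷)¹⁴ = c²², (c¹⁷)¹⁵ = c¹², (c¹⁷)¹⁶ = c², (c¹⁷)¹⁷ = c¹⁹, (c¹⁷)¹⁸ = c⁹, (c¹⁷)¹⁹ = c²⁶, (c¹⁷)²⁰ = c¹⁶, (c¹⁷)²¹ = c⁶, (c¹⁷)²² = c²³, (c¹⁷)²³ = c¹³, (c¹⁷)²⁴ = c³, (c¹⁷)²⁵ = c²⁰, (c¹⁷)²⁶ = c¹⁰, (c¹⁷)²⁷ = e.
The smallest positive k with (c¹⁷)ᵏ = e is 27.

Answer: 27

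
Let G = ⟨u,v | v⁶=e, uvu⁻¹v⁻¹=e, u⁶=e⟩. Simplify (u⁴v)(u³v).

Compute (u⁴v) · (u³v) by multiplying left to right and reducing via the relations at each step:
  (u⁴v) · u³ = uv
  (uv) · v = uv²

Answer: uv²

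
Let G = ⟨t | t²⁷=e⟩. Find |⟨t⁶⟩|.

|⟨t⁶⟩| equals the order of t⁶. Compute successive powers until reaching e:
  (t⁶)¹ = t⁶, (t⁶)² = t¹², (t⁶)³ = t¹⁸, (t⁶)⁴ = t²⁴, (t⁶)⁵ = t³, (t⁶)⁶ = t⁹, (t⁶)⁷ = t¹⁵, (t⁶)⁸ = t²¹, (t⁶)⁹ = e.
The smallest positive k with (t⁶)ᵏ = e is 9, so |⟨t⁶⟩| = 9.

Answer: 9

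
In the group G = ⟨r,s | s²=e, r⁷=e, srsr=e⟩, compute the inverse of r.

The order of r is 7 (smallest k with rᵏ = e), so r⁻¹ = r⁶ = r⁶.
Check: r · (r⁶) → r · r⁶ = e, giving e as required.

Answer: r⁶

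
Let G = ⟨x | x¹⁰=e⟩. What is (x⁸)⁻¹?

The order of (x⁸) is 5 (smallest k with (x⁸)ᵏ = e), so (x⁸)⁻¹ = (x⁸)⁴ = x².
Check: (x⁸) · (x²) → (x⁸) · x² = e, giving e as required.

Answer: x²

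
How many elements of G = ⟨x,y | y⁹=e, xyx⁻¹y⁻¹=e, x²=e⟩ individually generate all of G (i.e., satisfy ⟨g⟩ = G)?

G is cyclic of order 18. An element generates G iff its order is 18, and a cyclic group of order 18 has exactly φ(18) = 6 such elements.

Answer: 6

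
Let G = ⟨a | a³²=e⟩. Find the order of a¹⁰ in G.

Compute successive powers until reaching e:
  (a¹⁰)¹ = a¹⁰, (a¹⁰)² = a²⁰, (a¹⁰)³ = a³⁰, (a¹⁰)⁴ = a⁸, (a¹⁰)⁵ = a¹⁸, (a¹⁰)⁶ = a²⁸, (a¹⁰)⁷ = a⁶, (a¹⁰)⁸ = a¹⁶, (a¹⁰)⁹ = a²⁶, (a¹⁰)¹⁰ = a⁴, (a¹⁰)¹¹ = a¹⁴, (a¹⁰)¹² = a²⁴, (a¹⁰)¹³ = a², (a¹⁰)¹⁴ = a¹², (a¹⁰)¹⁵ = a²², (a¹⁰)¹⁶ = e.
The smallest positive k with (a¹⁰)ᵏ = e is 16.

Answer: 16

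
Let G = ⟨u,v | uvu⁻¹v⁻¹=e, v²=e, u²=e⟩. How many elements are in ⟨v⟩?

|⟨v⟩| equals the order of v. Compute successive powers until reaching e:
  v¹ = v, v² = e.
The smallest positive k with vᵏ = e is 2, so |⟨v⟩| = 2.

Answer: 2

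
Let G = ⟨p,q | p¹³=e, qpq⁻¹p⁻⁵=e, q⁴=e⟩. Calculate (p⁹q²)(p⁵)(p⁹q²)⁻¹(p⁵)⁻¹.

[(p⁹q²), (p⁵)] = (p⁹q²)·(p⁵)·(p⁹q²)⁻¹·(p⁵)⁻¹.
  (p⁹q²) · (p⁵) = p⁴q²
  (p⁴q²) · (p⁹q²) = p⁸
  (p⁸) · (p⁸) = p³

Answer: p³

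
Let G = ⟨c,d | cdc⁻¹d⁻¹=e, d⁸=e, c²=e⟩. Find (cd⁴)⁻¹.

The order of (cd⁴) is 2 (smallest k with (cd⁴)ᵏ = e), so (cd⁴)⁻¹ = (cd⁴)¹ = cd⁴.
Check: (cd⁴) · (cd⁴) → (cd⁴) · c = d⁴;   (d⁴) · d⁴ = e, giving e as required.

Answer: cd⁴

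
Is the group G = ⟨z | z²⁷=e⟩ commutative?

G has a single generator, so G is cyclic and hence abelian.

Answer: Yes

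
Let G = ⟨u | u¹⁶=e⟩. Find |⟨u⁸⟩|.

|⟨u⁸⟩| equals the order of u⁸. Compute successive powers until reaching e:
  (u⁸)¹ = u⁸, (u⁸)² = e.
The smallest positive k with (u⁸)ᵏ = e is 2, so |⟨u⁸⟩| = 2.

Answer: 2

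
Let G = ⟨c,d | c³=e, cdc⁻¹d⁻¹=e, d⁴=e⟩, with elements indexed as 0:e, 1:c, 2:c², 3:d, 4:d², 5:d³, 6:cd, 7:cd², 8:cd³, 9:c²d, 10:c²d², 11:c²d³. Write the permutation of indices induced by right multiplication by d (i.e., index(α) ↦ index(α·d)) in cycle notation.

(0 3 4 5)(1 6 7 8)(2 9 10 11)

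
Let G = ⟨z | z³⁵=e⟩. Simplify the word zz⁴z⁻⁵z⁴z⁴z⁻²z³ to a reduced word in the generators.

Multiply left to right, reducing at each step:
  z · z⁴ = z⁵
  (z⁵) · z⁻⁵ = e
  e · z⁴ = z⁴
  (z⁴) · z⁴ = z⁸
  (z⁸) · z⁻² = z⁶
  (z⁶) · z³ = z⁹

Answer: z⁹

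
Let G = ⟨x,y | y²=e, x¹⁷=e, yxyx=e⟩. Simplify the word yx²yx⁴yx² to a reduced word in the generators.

Multiply left to right, reducing at each step:
  y · x² = x¹⁵y
  (x¹⁵y) · y = x¹⁵
  (x¹⁵) · x⁴ = x²
  (x²) · y = x²y
  (x²y) · x² = y

Answer: y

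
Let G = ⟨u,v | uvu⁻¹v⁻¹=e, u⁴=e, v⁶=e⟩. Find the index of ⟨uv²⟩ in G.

First find ord(uv²) by computing successive powers:
  (uv²)¹ = uv², (uv²)² = u²v⁴, (uv²)³ = u³, (uv²)⁴ = v², (uv²)⁵ = uv⁴, (uv²)⁶ = u², (uv²)⁷ = u³v², (uv²)⁸ = v⁴, (uv²)⁹ = u, (uv²)¹⁰ = u²v², (uv²)¹¹ = u³v⁴, (uv²)¹² = e.
So |⟨uv²⟩| = ord(uv²) = 12. With |G| = 24, by Lagrange [G : ⟨uv²⟩] = 24/12 = 2.

Answer: 2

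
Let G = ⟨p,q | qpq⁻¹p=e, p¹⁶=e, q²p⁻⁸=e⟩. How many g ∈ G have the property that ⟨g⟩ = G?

⟨g⟩ = G would require ord(g) = |G| = 32, but the maximum element order in G is 16 < 32. So G is not cyclic and no single element generates it: the count is 0.

Answer: 0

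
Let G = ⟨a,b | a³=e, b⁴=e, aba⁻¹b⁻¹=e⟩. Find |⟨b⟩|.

|⟨b⟩| equals the order of b. Compute successive powers until reaching e:
  b¹ = b, b² = b², b³ = b³, b⁴ = e.
The smallest positive k with bᵏ = e is 4, so |⟨b⟩| = 4.

Answer: 4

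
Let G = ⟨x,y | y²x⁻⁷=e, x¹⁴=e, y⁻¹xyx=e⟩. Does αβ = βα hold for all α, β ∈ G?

x·y = xy but y·x = x⁶y⁻¹, so x·y ≠ y·x and G is not abelian.

Answer: No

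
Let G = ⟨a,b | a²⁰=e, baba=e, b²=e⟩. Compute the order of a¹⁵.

Compute successive powers until reaching e:
  (a¹⁵)¹ = a¹⁵, (a¹⁵)² = a¹⁰, (a¹⁵)³ = a⁵, (a¹⁵)⁴ = e.
The smallest positive k with (a¹⁵)ᵏ = e is 4.

Answer: 4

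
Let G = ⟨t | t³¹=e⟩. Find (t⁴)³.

Compute successive powers of (t⁴), reducing at each step:
  (t⁴)²: (t⁴) · t⁴ = t⁸
  (t⁴)³: (t⁸) · t⁴ = t¹²

Answer: t¹²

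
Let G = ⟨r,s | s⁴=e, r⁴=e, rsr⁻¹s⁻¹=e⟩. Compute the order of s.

Compute successive powers until reaching e:
  s¹ = s, s² = s², s³ = s³, s⁴ = e.
The smallest positive k with sᵏ = e is 4.

Answer: 4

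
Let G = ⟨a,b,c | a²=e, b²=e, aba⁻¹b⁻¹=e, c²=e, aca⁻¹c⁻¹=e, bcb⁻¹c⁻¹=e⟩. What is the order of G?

Enumerate words in the generators, reducing via the relations: the distinct elements are
  {a, b, c, e, ab, ac, bc, abc}.
No further products give new elements, so |G| = 8.

Answer: 8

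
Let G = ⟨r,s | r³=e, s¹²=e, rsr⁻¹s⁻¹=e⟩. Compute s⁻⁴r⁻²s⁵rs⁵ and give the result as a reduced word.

Multiply left to right, reducing at each step:
  (s⁸) · r⁻² = rs⁸
  (rs⁸) · s⁵ = rs
  (rs) · r = r²s
  (r²s) · s⁵ = r²s⁶

Answer: r²s⁶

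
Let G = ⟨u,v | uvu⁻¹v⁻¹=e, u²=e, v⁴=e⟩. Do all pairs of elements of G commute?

Each pair of generators commutes: u·v = uv = v·u. Since the generators pairwise commute, every element of G commutes with every other, so G is abelian.

Answer: Yes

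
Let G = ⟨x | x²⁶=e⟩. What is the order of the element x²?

Compute successive powers until reaching e:
  (x²)¹ = x², (x²)² = x⁴, (x²)³ = x⁶, (x²)⁴ = x⁸, (x²)⁵ = x¹⁰, (x²)⁶ = x¹², (x²)⁷ = x¹⁴, (x²)⁸ = x¹⁶, (x²)⁹ = x¹⁸, (x²)¹⁰ = x²⁰, (x²)¹¹ = x²², (x²)¹² = x²⁴, (x²)¹³ = e.
The smallest positive k with (x²)ᵏ = e is 13.

Answer: 13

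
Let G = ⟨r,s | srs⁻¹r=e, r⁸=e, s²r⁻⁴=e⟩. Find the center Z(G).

An element z ∈ Z(G) iff z commutes with every generator.
For example r⁴ is central: (r⁴)·r = r⁵ = r·(r⁴); (r⁴)·s = s⁻¹ = s·(r⁴).
Whereas r ∉ Z(G) since r·s = rs ≠ r³s⁻¹ = s·r.
Checking each of the 16 elements this way gives Z(G) = {e, r⁴}, of order 2.

Answer: {e, r⁴}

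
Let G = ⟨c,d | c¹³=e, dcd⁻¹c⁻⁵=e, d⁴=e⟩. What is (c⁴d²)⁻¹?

The order of (c⁴d²) is 2 (smallest k with (c⁴d²)ᵏ = e), so (c⁴d²)⁻¹ = (c⁴d²)¹ = c⁴d².
Check: (c⁴d²) · (c⁴d²) → (c⁴d²) · c⁴ = d²;   (d²) · d² = e, giving e as required.

Answer: c⁴d²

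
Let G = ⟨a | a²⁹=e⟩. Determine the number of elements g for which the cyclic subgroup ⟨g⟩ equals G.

G is cyclic of order 29. An element generates G iff its order is 29, and a cyclic group of order 29 has exactly φ(29) = 28 such elements.

Answer: 28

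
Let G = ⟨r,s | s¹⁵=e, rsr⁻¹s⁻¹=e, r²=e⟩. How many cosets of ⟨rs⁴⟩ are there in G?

First find ord(rs⁴) by computing successive powers:
  (rs⁴)¹ = rs⁴, (rs⁴)² = s⁸, (rs⁴)³ = rs¹², (rs⁴)⁴ = s, (rs⁴)⁵ = rs⁵, (rs⁴)⁶ = s⁹, (rs⁴)⁷ = rs¹³, (rs⁴)⁸ = s², (rs⁴)⁹ = rs⁶, (rs⁴)¹⁰ = s¹⁰, (rs⁴)¹¹ = rs¹⁴, (rs⁴)¹² = s³, (rs⁴)¹³ = rs⁷, (rs⁴)¹⁴ = s¹¹, (rs⁴)¹⁵ = r, (rs⁴)¹⁶ = s⁴, (rs⁴)¹⁷ = rs⁸, (rs⁴)¹⁸ = s¹², (rs⁴)¹⁹ = rs, (rs⁴)²⁰ = s⁵, (rs⁴)²¹ = rs⁹, (rs⁴)²² = s¹³, (rs⁴)²³ = rs², (rs⁴)²⁴ = s⁶, (rs⁴)²⁵ = rs¹⁰, (rs⁴)²⁶ = s¹⁴, (rs⁴)²⁷ = rs³, (rs⁴)²⁸ = s⁷, (rs⁴)²⁹ = rs¹¹, (rs⁴)³⁰ = e.
So |⟨rs⁴⟩| = ord(rs⁴) = 30. With |G| = 30, by Lagrange [G : ⟨rs⁴⟩] = 30/30 = 1.

Answer: 1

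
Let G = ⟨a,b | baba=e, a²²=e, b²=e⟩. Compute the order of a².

Compute successive powers until reaching e:
  (a²)¹ = a², (a²)² = a⁴, (a²)³ = a⁶, (a²)⁴ = a⁸, (a²)⁵ = a¹⁰, (a²)⁶ = a¹², (a²)⁷ = a¹⁴, (a²)⁸ = a¹⁶, (a²)⁹ = a¹⁸, (a²)¹⁰ = a²⁰, (a²)¹¹ = e.
The smallest positive k with (a²)ᵏ = e is 11.

Answer: 11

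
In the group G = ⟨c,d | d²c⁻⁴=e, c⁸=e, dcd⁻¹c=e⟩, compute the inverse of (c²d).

The order of (c²d) is 4 (smallest k with (c²d)ᵏ = e), so (c²d)⁻¹ = (c²d)³ = c²d⁻¹.
Check: (c²d) · (c²d⁻¹) → (c²d) · c² = d;   d · d⁻¹ = e, giving e as required.

Answer: c²d⁻¹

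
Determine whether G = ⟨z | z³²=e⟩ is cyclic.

|G| = 32. The element z has order 32 (its powers give 32 distinct elements), so ⟨z⟩ = G and G is cyclic.

Answer: Yes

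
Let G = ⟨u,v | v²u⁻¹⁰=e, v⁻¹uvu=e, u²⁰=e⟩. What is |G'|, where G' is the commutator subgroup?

G' = [G, G] is generated by all commutators. The generator-pair commutators are: [u, v] = u².
The subgroup they normally generate is {e, u², u⁴, u⁶, u⁸, u¹⁰, u¹², u¹⁴, u¹⁶, u¹⁸}, of order 10.
Check: |G/G'| = 40/10 = 4 is the order of the abelianisation.

Answer: 10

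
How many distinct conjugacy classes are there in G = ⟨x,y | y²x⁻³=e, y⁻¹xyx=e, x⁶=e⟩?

The conjugacy classes (representative and size) are:
  [e] (size 1), [x] (size 2), [x²] (size 2), [x³] (size 1), [xy⁻¹] (size 3), [x²y⁻¹] (size 3).
Class equation: 1 + 2 + 2 + 1 + 3 + 3 = 12 = |G|. So G has 6 conjugacy classes.

Answer: 6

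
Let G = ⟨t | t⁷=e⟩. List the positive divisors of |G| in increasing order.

|G| = 7 = 7. By Lagrange's theorem the order of any subgroup divides 7; the divisors of 7 are 1, 7.

Answer: 1, 7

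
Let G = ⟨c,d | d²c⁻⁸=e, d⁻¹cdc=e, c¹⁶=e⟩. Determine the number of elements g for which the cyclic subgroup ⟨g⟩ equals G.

⟨g⟩ = G would require ord(g) = |G| = 32, but the maximum element order in G is 16 < 32. So G is not cyclic and no single element generates it: the count is 0.

Answer: 0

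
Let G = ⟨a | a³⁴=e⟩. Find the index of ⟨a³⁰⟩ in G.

First find ord(a³⁰) by computing successive powers:
  (a³⁰)¹ = a³⁰, (a³⁰)² = a²⁶, (a³⁰)³ = a²², (a³⁰)⁴ = a¹⁸, (a³⁰)⁵ = a¹⁴, (a³⁰)⁶ = a¹⁰, (a³⁰)⁷ = a⁶, (a³⁰)⁸ = a², (a³⁰)⁹ = a³², (a³⁰)¹⁰ = a²⁸, (a³⁰)¹¹ = a²⁴, (a³⁰)¹² = a²⁰, (a³⁰)¹³ = a¹⁶, (a³⁰)¹⁴ = a¹², (a³⁰)¹⁵ = a⁸, (a³⁰)¹⁶ = a⁴, (a³⁰)¹⁷ = e.
So |⟨a³⁰⟩| = ord(a³⁰) = 17. With |G| = 34, by Lagrange [G : ⟨a³⁰⟩] = 34/17 = 2.

Answer: 2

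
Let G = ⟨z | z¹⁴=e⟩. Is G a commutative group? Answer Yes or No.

G has a single generator, so G is cyclic and hence abelian.

Answer: Yes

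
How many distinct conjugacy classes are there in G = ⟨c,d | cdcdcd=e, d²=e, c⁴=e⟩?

The conjugacy classes (representative and size) are:
  [e] (size 1), [c³] (size 6), [c²dc²d] (size 3), [cdc³] (size 6), [dc³] (size 8).
Class equation: 1 + 6 + 3 + 6 + 8 = 24 = |G|. So G has 5 conjugacy classes.

Answer: 5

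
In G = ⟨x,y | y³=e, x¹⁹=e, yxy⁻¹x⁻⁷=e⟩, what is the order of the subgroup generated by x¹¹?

|⟨x¹¹⟩| equals the order of x¹¹. Compute successive powers until reaching e:
  (x¹¹)¹ = x¹¹, (x¹¹)² = x³, (x¹¹)³ = x¹⁴, (x¹¹)⁴ = x⁶, (x¹¹)⁵ = x¹⁷, (x¹¹)⁶ = x⁹, (x¹¹)⁷ = x, (x¹¹)⁸ = x¹², (x¹¹)⁹ = x⁴, (x¹¹)¹⁰ = x¹⁵, (x¹¹)¹¹ = x⁷, (x¹¹)¹² = x¹⁸, (x¹¹)¹³ = x¹⁰, (x¹¹)¹⁴ = x², (x¹¹)¹⁵ = x¹³, (x¹¹)¹⁶ = x⁵, (x¹¹)¹⁷ = x¹⁶, (x¹¹)¹⁸ = x⁸, (x¹¹)¹⁹ = e.
The smallest positive k with (x¹¹)ᵏ = e is 19, so |⟨x¹¹⟩| = 19.

Answer: 19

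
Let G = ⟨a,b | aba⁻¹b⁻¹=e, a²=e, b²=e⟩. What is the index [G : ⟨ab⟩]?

First find ord(ab) by computing successive powers:
  (ab)¹ = ab, (ab)² = e.
So |⟨ab⟩| = ord(ab) = 2. With |G| = 4, by Lagrange [G : ⟨ab⟩] = 4/2 = 2.

Answer: 2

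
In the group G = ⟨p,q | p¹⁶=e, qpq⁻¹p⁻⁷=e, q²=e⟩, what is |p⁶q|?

Compute successive powers until reaching e:
  (p⁶q)¹ = p⁶q, (p⁶q)² = e.
The smallest positive k with (p⁶q)ᵏ = e is 2.

Answer: 2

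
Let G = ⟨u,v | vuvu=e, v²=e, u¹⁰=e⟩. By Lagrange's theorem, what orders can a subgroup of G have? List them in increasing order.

|G| = 20 = 2² · 5. By Lagrange's theorem the order of any subgroup divides 20; the divisors of 20 are 1, 2, 4, 5, 10, 20.

Answer: 1, 2, 4, 5, 10, 20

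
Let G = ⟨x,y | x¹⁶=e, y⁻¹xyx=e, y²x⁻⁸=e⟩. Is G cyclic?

Every cyclic group is abelian. But x·y = xy while y·x = x⁷y⁻¹, so x·y ≠ y·x and G is not abelian. Hence G is not cyclic.

Answer: No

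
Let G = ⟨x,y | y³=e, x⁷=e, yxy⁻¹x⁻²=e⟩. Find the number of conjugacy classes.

The conjugacy classes (representative and size) are:
  [e] (size 1), [x²] (size 3), [x⁵] (size 3), [y] (size 7), [y²] (size 7).
Class equation: 1 + 3 + 3 + 7 + 7 = 21 = |G|. So G has 5 conjugacy classes.

Answer: 5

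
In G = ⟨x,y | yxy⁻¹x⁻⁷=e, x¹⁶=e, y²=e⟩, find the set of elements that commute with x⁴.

⟨x⁴⟩ ⊆ C_G(x⁴) since powers of x⁴ commute with x⁴; so |C_G(x⁴)| ≥ |⟨x⁴⟩| = 4.
By orbit–stabilizer, |C_G(x⁴)| = |G| / |conj. class of x⁴| = 32 / 2 = 16.
The 16 elements commuting with x⁴ are {e, x, x², x³, x⁴, x⁵, x⁶, x⁷, x⁸, x⁹, x¹⁰, x¹¹, x¹², x¹³, x¹⁴, x¹⁵}.

Answer: {e, x, x², x³, x⁴, x⁵, x⁶, x⁷, x⁸, x⁹, x¹⁰, x¹¹, x¹², x¹³, x¹⁴, x¹⁵}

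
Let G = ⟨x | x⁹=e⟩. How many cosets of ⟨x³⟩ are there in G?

First find ord(x³) by computing successive powers:
  (x³)¹ = x³, (x³)² = x⁶, (x³)³ = e.
So |⟨x³⟩| = ord(x³) = 3. With |G| = 9, by Lagrange [G : ⟨x³⟩] = 9/3 = 3.

Answer: 3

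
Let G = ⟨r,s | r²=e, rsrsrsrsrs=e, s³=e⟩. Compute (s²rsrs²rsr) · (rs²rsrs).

Compute (s²rsrs²rsr) · (rs²rsrs) by multiplying left to right and reducing via the relations at each step:
  (s²rsrs²rsr) · r = s²rsrs²rs
  (s²rsrs²rs) · s² = s²rsrs²r
  (s²rsrs²r) · r = s²rsrs²
  (s²rsrs²) · s = s²rsr
  (s²rsr) · r = s²rs
  (s²rs) · s = s²rs²

Answer: s²rs²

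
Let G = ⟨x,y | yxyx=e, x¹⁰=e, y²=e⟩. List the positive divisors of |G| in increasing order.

|G| = 20 = 2² · 5. By Lagrange's theorem the order of any subgroup divides 20; the divisors of 20 are 1, 2, 4, 5, 10, 20.

Answer: 1, 2, 4, 5, 10, 20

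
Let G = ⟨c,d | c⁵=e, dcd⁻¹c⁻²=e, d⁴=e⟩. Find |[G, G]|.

G' = [G, G] is generated by all commutators. The generator-pair commutators are: [c, d] = c⁴.
The subgroup they normally generate is {e, c, c², c³, c⁴}, of order 5.
Check: |G/G'| = 20/5 = 4 is the order of the abelianisation.

Answer: 5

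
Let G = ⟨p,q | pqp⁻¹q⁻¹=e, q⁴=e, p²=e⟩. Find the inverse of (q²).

The order of (q²) is 2 (smallest k with (q²)ᵏ = e), so (q²)⁻¹ = (q²)¹ = q².
Check: (q²) · (q²) → (q²) · q² = e, giving e as required.

Answer: q²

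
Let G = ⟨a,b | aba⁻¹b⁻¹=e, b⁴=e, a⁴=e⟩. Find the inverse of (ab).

The order of (ab) is 4 (smallest k with (ab)ᵏ = e), so (ab)⁻¹ = (ab)³ = a³b³.
Check: (ab) · (a³b³) → (ab) · a³ = b;   b · b³ = e, giving e as required.

Answer: a³b³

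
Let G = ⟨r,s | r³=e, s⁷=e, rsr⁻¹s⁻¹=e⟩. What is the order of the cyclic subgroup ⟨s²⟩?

|⟨s²⟩| equals the order of s². Compute successive powers until reaching e:
  (s²)¹ = s², (s²)² = s⁴, (s²)³ = s⁶, (s²)⁴ = s, (s²)⁵ = s³, (s²)⁶ = s⁵, (s²)⁷ = e.
The smallest positive k with (s²)ᵏ = e is 7, so |⟨s²⟩| = 7.

Answer: 7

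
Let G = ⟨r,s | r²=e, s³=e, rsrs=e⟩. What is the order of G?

Enumerate words in the generators, reducing via the relations: the distinct elements are
  {e, r, s, rs, s², rs²}.
No further products give new elements, so |G| = 6.

Answer: 6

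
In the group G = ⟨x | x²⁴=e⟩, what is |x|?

Compute successive powers until reaching e:
  x¹ = x, x² = x², x³ = x³, x⁴ = x⁴, x⁵ = x⁵, x⁶ = x⁶, x⁷ = x⁷, x⁸ = x⁸, x⁹ = x⁹, x¹⁰ = x¹⁰, x¹¹ = x¹¹, x¹² = x¹², x¹³ = x¹³, x¹⁴ = x¹⁴, x¹⁵ = x¹⁵, x¹⁶ = x¹⁶, x¹⁷ = x¹⁷, x¹⁸ = x¹⁸, x¹⁹ = x¹⁹, x²⁰ = x²⁰, x²¹ = x²¹, x²² = x²², x²³ = x²³, x²⁴ = e.
The smallest positive k with xᵏ = e is 24.

Answer: 24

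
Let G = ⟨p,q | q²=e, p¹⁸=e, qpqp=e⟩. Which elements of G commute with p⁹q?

⟨p⁹q⟩ ⊆ C_G(p⁹q) since powers of p⁹q commute with p⁹q; so |C_G(p⁹q)| ≥ |⟨p⁹q⟩| = 2.
By orbit–stabilizer, |C_G(p⁹q)| = |G| / |conj. class of p⁹q| = 36 / 9 = 4.
The 4 elements commuting with p⁹q are {e, p⁹, q, p⁹q}.

Answer: {e, p⁹, q, p⁹q}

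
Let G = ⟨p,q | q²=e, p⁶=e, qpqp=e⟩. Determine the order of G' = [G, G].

G' = [G, G] is generated by all commutators. The generator-pair commutators are: [p, q] = p².
The subgroup they normally generate is {e, p², p⁴}, of order 3.
Check: |G/G'| = 12/3 = 4 is the order of the abelianisation.

Answer: 3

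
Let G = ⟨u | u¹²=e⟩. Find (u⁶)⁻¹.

The order of (u⁶) is 2 (smallest k with (u⁶)ᵏ = e), so (u⁶)⁻¹ = (u⁶)¹ = u⁶.
Check: (u⁶) · (u⁶) → (u⁶) · u⁶ = e, giving e as required.

Answer: u⁶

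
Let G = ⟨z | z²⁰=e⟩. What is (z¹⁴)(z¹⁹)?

Compute (z¹⁴) · (z¹⁹) by multiplying left to right and reducing via the relations at each step:
  (z¹⁴) · z¹⁹ = z¹³

Answer: z¹³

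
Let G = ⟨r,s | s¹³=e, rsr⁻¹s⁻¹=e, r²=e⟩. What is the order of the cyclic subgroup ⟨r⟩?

|⟨r⟩| equals the order of r. Compute successive powers until reaching e:
  r¹ = r, r² = e.
The smallest positive k with rᵏ = e is 2, so |⟨r⟩| = 2.

Answer: 2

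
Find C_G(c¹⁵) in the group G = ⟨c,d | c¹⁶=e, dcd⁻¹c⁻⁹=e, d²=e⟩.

⟨c¹⁵⟩ ⊆ C_G(c¹⁵) since powers of c¹⁵ commute with c¹⁵; so |C_G(c¹⁵)| ≥ |⟨c¹⁵⟩| = 16.
By orbit–stabilizer, |C_G(c¹⁵)| = |G| / |conj. class of c¹⁵| = 32 / 2 = 16.
The 16 elements commuting with c¹⁵ are {e, c, c², c³, c⁴, c⁵, c⁶, c⁷, c⁸, c⁹, c¹⁰, c¹¹, c¹², c¹³, c¹⁴, c¹⁵}.

Answer: {e, c, c², c³, c⁴, c⁵, c⁶, c⁷, c⁸, c⁹, c¹⁰, c¹¹, c¹², c¹³, c¹⁴, c¹⁵}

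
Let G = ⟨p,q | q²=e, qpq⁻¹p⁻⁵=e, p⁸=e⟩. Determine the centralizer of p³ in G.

⟨p³⟩ ⊆ C_G(p³) since powers of p³ commute with p³; so |C_G(p³)| ≥ |⟨p³⟩| = 8.
By orbit–stabilizer, |C_G(p³)| = |G| / |conj. class of p³| = 16 / 2 = 8.
The 8 elements commuting with p³ are {e, p, p², p³, p⁴, p⁵, p⁶, p⁷}.

Answer: {e, p, p², p³, p⁴, p⁵, p⁶, p⁷}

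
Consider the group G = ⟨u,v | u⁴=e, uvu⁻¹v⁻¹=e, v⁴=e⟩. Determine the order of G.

Enumerate words in the generators, reducing via the relations: the distinct elements are
  {e, u, v, uv, u², u³, v², v³, uv², uv³, u²v, u³v, u²v², u²v³, u³v², u³v³}.
No further products give new elements, so |G| = 16.

Answer: 16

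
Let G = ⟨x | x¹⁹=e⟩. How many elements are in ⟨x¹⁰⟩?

|⟨x¹⁰⟩| equals the order of x¹⁰. Compute successive powers until reaching e:
  (x¹⁰)¹ = x¹⁰, (x¹⁰)² = x, (x¹⁰)³ = x¹¹, (x¹⁰)⁴ = x², (x¹⁰)⁵ = x¹², (x¹⁰)⁶ = x³, (x¹⁰)⁷ = x¹³, (x¹⁰)⁸ = x⁴, (x¹⁰)⁹ = x¹⁴, (x¹⁰)¹⁰ = x⁵, (x¹⁰)¹¹ = x¹⁵, (x¹⁰)¹² = x⁶, (x¹⁰)¹³ = x¹⁶, (x¹⁰)¹⁴ = x⁷, (x¹⁰)¹⁵ = x¹⁷, (x¹⁰)¹⁶ = x⁸, (x¹⁰)¹⁷ = x¹⁸, (x¹⁰)¹⁸ = x⁹, (x¹⁰)¹⁹ = e.
The smallest positive k with (x¹⁰)ᵏ = e is 19, so |⟨x¹⁰⟩| = 19.

Answer: 19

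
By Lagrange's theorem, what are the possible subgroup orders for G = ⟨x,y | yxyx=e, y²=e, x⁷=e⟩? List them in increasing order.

|G| = 14 = 2 · 7. By Lagrange's theorem the order of any subgroup divides 14; the divisors of 14 are 1, 2, 7, 14.

Answer: 1, 2, 7, 14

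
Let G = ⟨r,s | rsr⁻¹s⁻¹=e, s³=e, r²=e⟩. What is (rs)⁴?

Compute successive powers of (rs), reducing at each step:
  (rs)²: (rs) · r = s;   s · s = s²
  (rs)³: (s²) · r = rs²;   (rs²) · s = r
  (rs)⁴: r · r = e;   e · s = s

Answer: s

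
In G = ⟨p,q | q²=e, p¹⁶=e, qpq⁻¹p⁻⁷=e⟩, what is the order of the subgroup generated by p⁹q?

|⟨p⁹q⟩| equals the order of p⁹q. Compute successive powers until reaching e:
  (p⁹q)¹ = p⁹q, (p⁹q)² = p⁸, (p⁹q)³ = pq, (p⁹q)⁴ = e.
The smallest positive k with (p⁹q)ᵏ = e is 4, so |⟨p⁹q⟩| = 4.

Answer: 4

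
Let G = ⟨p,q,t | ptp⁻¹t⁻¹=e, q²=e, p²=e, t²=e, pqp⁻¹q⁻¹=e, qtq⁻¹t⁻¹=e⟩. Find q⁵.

Compute successive powers of q, reducing at each step:
  q²: q · q = e
  q³: e · q = q
  q⁴: q · q = e
  q⁵: e · q = q

Answer: q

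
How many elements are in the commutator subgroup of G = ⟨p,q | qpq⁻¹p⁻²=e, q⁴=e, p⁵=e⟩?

G' = [G, G] is generated by all commutators. The generator-pair commutators are: [p, q] = p⁴.
The subgroup they normally generate is {e, p, p², p³, p⁴}, of order 5.
Check: |G/G'| = 20/5 = 4 is the order of the abelianisation.

Answer: 5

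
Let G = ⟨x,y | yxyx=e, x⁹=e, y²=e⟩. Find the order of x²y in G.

Compute successive powers until reaching e:
  (x²y)¹ = x²y, (x²y)² = e.
The smallest positive k with (x²y)ᵏ = e is 2.

Answer: 2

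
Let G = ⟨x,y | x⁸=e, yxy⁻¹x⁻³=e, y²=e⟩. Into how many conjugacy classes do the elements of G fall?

The conjugacy classes (representative and size) are:
  [e] (size 1), [x³] (size 2), [x²] (size 2), [x⁴] (size 1), [x⁵] (size 2), [x⁴y] (size 4), [xy] (size 4).
Class equation: 1 + 2 + 2 + 1 + 2 + 4 + 4 = 16 = |G|. So G has 7 conjugacy classes.

Answer: 7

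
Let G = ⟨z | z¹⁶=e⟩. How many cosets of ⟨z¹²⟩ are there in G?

First find ord(z¹²) by computing successive powers:
  (z¹²)¹ = z¹², (z¹²)² = z⁸, (z¹²)³ = z⁴, (z¹²)⁴ = e.
So |⟨z¹²⟩| = ord(z¹²) = 4. With |G| = 16, by Lagrange [G : ⟨z¹²⟩] = 16/4 = 4.

Answer: 4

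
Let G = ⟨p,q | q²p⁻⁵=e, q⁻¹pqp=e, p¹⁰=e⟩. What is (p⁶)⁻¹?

The order of (p⁶) is 5 (smallest k with (p⁶)ᵏ = e), so (p⁶)⁻¹ = (p⁶)⁴ = p⁴.
Check: (p⁶) · (p⁴) → (p⁶) · p⁴ = e, giving e as required.

Answer: p⁴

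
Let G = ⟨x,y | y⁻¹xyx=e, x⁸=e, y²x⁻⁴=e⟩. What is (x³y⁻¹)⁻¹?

The order of (x³y⁻¹) is 4 (smallest k with (x³y⁻¹)ᵏ = e), so (x³y⁻¹)⁻¹ = (x³y⁻¹)³ = x³y.
Check: (x³y⁻¹) · (x³y) → (x³y⁻¹) · x³ = y⁻¹;   (y⁻¹) · y = e, giving e as required.

Answer: x³y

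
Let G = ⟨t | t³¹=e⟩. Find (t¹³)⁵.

Compute successive powers of (t¹³), reducing at each step:
  (t¹³)²: (t¹³) · t¹³ = t²⁶
  (t¹³)³: (t²⁶) · t¹³ = t⁸
  (t¹³)⁴: (t⁸) · t¹³ = t²¹
  (t¹³)⁵: (t²¹) · t¹³ = t³

Answer: t³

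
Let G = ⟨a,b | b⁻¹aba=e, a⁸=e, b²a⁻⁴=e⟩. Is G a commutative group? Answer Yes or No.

a·b = ab but b·a = a³b⁻¹, so a·b ≠ b·a and G is not abelian.

Answer: No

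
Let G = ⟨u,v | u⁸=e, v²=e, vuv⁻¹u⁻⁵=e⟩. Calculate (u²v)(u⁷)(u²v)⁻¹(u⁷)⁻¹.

[(u²v), (u⁷)] = (u²v)·(u⁷)·(u²v)⁻¹·(u⁷)⁻¹.
  (u²v) · (u⁷) = u⁵v
  (u⁵v) · (u⁶v) = u³
  (u³) · u = u⁴

Answer: u⁴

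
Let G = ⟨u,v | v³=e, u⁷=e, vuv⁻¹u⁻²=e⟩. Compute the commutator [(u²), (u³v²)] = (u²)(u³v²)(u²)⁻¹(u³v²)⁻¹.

[(u²), (u³v²)] = (u²)·(u³v²)·(u²)⁻¹·(u³v²)⁻¹.
  (u²) · (u³v²) = u⁵v²
  (u⁵v²) · (u⁵) = u⁴v²
  (u⁴v²) · (uv) = u

Answer: u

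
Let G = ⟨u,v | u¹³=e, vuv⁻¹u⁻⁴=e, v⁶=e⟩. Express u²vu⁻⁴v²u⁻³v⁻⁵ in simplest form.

Multiply left to right, reducing at each step:
  (u²) · v = u²v
  (u²v) · u⁻⁴ = u¹²v
  (u¹²v) · v² = u¹²v³
  (u¹²v³) · u⁻³ = u²v³
  (u²v³) · v⁻⁵ = u²v⁴

Answer: u²v⁴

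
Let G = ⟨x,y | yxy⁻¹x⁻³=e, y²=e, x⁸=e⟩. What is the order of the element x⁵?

Compute successive powers until reaching e:
  (x⁵)¹ = x⁵, (x⁵)² = x², (x⁵)³ = x⁷, (x⁵)⁴ = x⁴, (x⁵)⁵ = x, (x⁵)⁶ = x⁶, (x⁵)⁷ = x³, (x⁵)⁸ = e.
The smallest positive k with (x⁵)ᵏ = e is 8.

Answer: 8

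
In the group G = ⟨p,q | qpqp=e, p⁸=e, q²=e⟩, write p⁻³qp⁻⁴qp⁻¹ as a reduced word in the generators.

Multiply left to right, reducing at each step:
  (p⁵) · q = p⁵q
  (p⁵q) · p⁻⁴ = pq
  (pq) · q = p
  p · p⁻¹ = e

Answer: e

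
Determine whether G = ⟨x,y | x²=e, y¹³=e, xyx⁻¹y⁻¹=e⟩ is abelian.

Each pair of generators commutes: x·y = xy = y·x. Since the generators pairwise commute, every element of G commutes with every other, so G is abelian.

Answer: Yes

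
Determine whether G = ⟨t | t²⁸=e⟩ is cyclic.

|G| = 28. The element t has order 28 (its powers give 28 distinct elements), so ⟨t⟩ = G and G is cyclic.

Answer: Yes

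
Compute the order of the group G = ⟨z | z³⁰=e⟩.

G is generated by a single element, so G is cyclic. The relator gives z³⁰ = e and no smaller power is forced to be e, so the 30 powers {e, z, z², z³, z⁴, z⁵, z⁶, z⁷, z⁸, z⁹, z²², z²³, z²¹, z²⁰, z²⁴, z²⁵, z²⁶, z²⁷, z²⁸, z²⁹, z¹², z¹³, z¹¹, z¹⁰, z¹⁴, z¹⁵, z¹⁶, z¹⁷, z¹⁸, z¹⁹} are distinct. Hence |G| = 30.

Answer: 30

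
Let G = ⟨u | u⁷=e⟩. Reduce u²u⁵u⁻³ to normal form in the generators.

Multiply left to right, reducing at each step:
  (u²) · u⁵ = e
  e · u⁻³ = u⁴

Answer: u⁴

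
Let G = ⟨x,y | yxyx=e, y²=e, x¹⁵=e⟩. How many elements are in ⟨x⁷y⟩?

|⟨x⁷y⟩| equals the order of x⁷y. Compute successive powers until reaching e:
  (x⁷y)¹ = x⁷y, (x⁷y)² = e.
The smallest positive k with (x⁷y)ᵏ = e is 2, so |⟨x⁷y⟩| = 2.

Answer: 2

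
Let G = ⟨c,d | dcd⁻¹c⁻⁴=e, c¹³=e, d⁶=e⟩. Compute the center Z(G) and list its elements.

An element z ∈ Z(G) iff z commutes with every generator.
For example e is central: e·c = c = c·e; e·d = d = d·e.
Whereas c ∉ Z(G) since c·d = cd ≠ c⁴d = d·c.
Checking each of the 78 elements this way gives Z(G) = {e}, of order 1.

Answer: {e}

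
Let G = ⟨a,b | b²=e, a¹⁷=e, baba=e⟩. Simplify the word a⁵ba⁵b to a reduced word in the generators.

Multiply left to right, reducing at each step:
  (a⁵) · b = a⁵b
  (a⁵b) · a⁵ = b
  b · b = e

Answer: e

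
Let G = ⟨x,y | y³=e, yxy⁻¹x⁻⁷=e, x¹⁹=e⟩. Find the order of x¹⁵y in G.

Compute successive powers until reaching e:
  (x¹⁵y)¹ = x¹⁵y, (x¹⁵y)² = x⁶y², (x¹⁵y)³ = e.
The smallest positive k with (x¹⁵y)ᵏ = e is 3.

Answer: 3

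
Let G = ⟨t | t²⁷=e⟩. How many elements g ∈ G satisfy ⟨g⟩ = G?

G is cyclic of order 27. An element generates G iff its order is 27, and a cyclic group of order 27 has exactly φ(27) = 18 such elements.

Answer: 18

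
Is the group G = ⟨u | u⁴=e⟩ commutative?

G has a single generator, so G is cyclic and hence abelian.

Answer: Yes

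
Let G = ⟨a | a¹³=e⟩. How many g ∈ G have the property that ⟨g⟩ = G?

G is cyclic of order 13. An element generates G iff its order is 13, and a cyclic group of order 13 has exactly φ(13) = 12 such elements.

Answer: 12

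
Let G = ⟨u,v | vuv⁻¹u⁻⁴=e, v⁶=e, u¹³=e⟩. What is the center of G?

An element z ∈ Z(G) iff z commutes with every generator.
For example e is central: e·u = u = u·e; e·v = v = v·e.
Whereas u ∉ Z(G) since u·v = uv ≠ u⁴v = v·u.
Checking each of the 78 elements this way gives Z(G) = {e}, of order 1.

Answer: {e}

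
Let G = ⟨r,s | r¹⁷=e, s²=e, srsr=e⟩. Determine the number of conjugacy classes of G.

The conjugacy classes (representative and size) are:
  [e] (size 1), [r¹⁶] (size 2), [r²] (size 2), [r³] (size 2), [r¹³] (size 2), [r¹²] (size 2), [r⁶] (size 2), [r¹⁰] (size 2), [r⁹] (size 2), [r⁷s] (size 17).
Class equation: 1 + 2 + 2 + 2 + 2 + 2 + 2 + 2 + 2 + 17 = 34 = |G|. So G has 10 conjugacy classes.

Answer: 10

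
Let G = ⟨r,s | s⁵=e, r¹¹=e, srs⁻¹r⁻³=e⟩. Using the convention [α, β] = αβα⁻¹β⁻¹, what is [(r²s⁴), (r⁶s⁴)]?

[(r²s⁴), (r⁶s⁴)] = (r²s⁴)·(r⁶s⁴)·(r²s⁴)⁻¹·(r⁶s⁴)⁻¹.
  (r²s⁴) · (r⁶s⁴) = r⁴s³
  (r⁴s³) · (r⁵s) = r⁷s⁴
  (r⁷s⁴) · (r⁴s) = r

Answer: r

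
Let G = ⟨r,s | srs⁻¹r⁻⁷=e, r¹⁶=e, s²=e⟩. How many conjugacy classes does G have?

The conjugacy classes (representative and size) are:
  [e] (size 1), [r] (size 2), [r¹⁴] (size 2), [r³] (size 2), [r⁴] (size 2), [r¹⁰] (size 2), [r⁸] (size 1), [r⁹] (size 2), [r¹¹] (size 2), [r¹⁰s] (size 8), [rs] (size 8).
Class equation: 1 + 2 + 2 + 2 + 2 + 2 + 1 + 2 + 2 + 8 + 8 = 32 = |G|. So G has 11 conjugacy classes.

Answer: 11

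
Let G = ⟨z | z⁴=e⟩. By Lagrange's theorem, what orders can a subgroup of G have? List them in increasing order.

|G| = 4 = 2². By Lagrange's theorem the order of any subgroup divides 4; the divisors of 4 are 1, 2, 4.

Answer: 1, 2, 4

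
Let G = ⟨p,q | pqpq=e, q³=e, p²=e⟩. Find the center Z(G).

An element z ∈ Z(G) iff z commutes with every generator.
For example e is central: e·p = p = p·e; e·q = q = q·e.
Whereas p ∉ Z(G) since p·q = pq ≠ pq² = q·p.
Checking each of the 6 elements this way gives Z(G) = {e}, of order 1.

Answer: {e}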